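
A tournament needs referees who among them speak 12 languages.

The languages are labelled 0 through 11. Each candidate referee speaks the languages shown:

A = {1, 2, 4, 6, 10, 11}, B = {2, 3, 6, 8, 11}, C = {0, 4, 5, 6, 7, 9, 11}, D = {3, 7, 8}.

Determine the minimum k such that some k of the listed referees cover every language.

3

Take {A, B, C}. Their union is {0, 1, 2, 3, 4, 5, 6, 7, 8, 9, 10, 11}, which is all 12 languages.
Only C contains 0, so C is forced; the remaining 5 languages need at least 2 more referees (each remaining referee adds at most 3) — so at least 3 referees are needed, and 3 is optimal.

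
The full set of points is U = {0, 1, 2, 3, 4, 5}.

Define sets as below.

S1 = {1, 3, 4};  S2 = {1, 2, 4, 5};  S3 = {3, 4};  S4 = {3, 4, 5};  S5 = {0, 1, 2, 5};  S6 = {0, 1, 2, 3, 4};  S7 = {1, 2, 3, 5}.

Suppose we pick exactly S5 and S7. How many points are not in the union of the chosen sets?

Union of S5, S7 = {0, 1, 2, 3, 5}.
Not covered: 4 — 1 point.

1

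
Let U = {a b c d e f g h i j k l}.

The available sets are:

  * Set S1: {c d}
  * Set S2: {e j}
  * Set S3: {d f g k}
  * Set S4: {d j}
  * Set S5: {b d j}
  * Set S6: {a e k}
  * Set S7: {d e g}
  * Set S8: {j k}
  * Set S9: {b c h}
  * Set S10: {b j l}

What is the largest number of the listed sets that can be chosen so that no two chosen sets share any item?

S1, S6, S10 are pairwise disjoint (S1={c,d}; S6={a,e,k}; S10={b,j,l}).
Every remaining set overlaps one of these, and no 4 of the listed sets are pairwise disjoint, so 3 is the maximum.

3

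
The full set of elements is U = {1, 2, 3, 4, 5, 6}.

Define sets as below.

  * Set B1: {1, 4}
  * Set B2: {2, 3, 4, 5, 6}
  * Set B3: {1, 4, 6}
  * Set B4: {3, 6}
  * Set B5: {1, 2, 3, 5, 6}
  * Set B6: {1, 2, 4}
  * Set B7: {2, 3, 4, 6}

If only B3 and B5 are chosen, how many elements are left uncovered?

0

Union of B3, B5 = {1, 2, 3, 4, 5, 6} — that's every element, so 0 are uncovered.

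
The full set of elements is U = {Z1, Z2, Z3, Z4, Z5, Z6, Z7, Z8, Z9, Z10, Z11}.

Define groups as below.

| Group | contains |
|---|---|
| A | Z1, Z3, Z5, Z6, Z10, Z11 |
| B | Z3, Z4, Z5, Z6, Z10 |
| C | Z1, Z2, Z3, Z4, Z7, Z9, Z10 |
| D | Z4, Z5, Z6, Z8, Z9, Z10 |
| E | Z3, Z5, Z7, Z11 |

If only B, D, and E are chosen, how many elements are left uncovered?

2

Union of B, D, E = {Z3, Z4, Z5, Z6, Z7, Z8, Z9, Z10, Z11}.
Not covered: Z1, Z2 — 2 elements.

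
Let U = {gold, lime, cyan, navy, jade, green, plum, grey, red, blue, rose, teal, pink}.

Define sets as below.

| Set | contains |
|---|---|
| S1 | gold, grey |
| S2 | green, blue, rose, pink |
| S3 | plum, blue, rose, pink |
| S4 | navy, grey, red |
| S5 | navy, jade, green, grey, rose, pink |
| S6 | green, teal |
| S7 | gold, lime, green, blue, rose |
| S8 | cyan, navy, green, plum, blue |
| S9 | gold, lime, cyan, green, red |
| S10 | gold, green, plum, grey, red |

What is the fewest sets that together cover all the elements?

4

S3 and S5 and S6 and S9 together: S3 ∪ S5 ∪ S6 ∪ S9 = {gold, lime, cyan, navy, jade, green, plum, grey, red, blue, rose, teal, pink} — every element is covered.
Only S6 contains teal, so S6 is forced; the remaining 11 elements need at least 3 more sets (each remaining set adds at most 5) — so at least 4 sets are needed, and 4 is optimal.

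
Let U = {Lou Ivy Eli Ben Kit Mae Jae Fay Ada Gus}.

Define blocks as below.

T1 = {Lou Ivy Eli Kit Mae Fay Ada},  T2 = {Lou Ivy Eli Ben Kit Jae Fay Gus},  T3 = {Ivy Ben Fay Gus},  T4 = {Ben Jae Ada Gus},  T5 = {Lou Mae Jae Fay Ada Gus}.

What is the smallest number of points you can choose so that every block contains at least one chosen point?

2

The 2 points {Jae, Fay} hit every block.
No single point lies in every block, so at least 2 are needed and 2 is optimal.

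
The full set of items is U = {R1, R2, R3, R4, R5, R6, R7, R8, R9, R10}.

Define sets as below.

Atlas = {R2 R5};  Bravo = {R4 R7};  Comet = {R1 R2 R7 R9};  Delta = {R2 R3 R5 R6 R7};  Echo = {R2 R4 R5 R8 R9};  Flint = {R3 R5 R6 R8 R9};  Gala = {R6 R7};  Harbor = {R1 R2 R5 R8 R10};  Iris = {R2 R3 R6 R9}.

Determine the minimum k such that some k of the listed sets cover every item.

Delta and Echo and Harbor together: Delta ∪ Echo ∪ Harbor = {R1, R2, R3, R4, R5, R6, R7, R8, R9, R10} — every item is covered.
Only Harbor contains R10, so Harbor is forced; the remaining 5 items need at least 2 more sets (each remaining set adds at most 3) — so at least 3 sets are needed, and 3 is optimal.

3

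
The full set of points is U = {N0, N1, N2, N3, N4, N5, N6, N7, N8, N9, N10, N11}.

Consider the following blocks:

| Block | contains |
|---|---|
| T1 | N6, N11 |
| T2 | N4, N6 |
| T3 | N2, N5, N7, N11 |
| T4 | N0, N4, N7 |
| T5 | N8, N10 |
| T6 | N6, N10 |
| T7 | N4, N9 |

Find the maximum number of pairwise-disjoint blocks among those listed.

3

T2, T3, T5 are pairwise disjoint (T2={N4,N6}; T3={N2,N5,N7,N11}; T5={N8,N10}).
Every remaining block overlaps one of these, and no 4 of the listed blocks are pairwise disjoint, so 3 is the maximum.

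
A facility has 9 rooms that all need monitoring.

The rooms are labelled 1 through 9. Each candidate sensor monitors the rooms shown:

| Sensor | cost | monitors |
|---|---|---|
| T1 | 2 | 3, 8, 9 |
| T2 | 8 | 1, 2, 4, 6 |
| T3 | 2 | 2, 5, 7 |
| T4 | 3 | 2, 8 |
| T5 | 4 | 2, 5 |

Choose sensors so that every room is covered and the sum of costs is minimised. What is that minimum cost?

12

T1, T2, T3 together cover every room (T1 ∪ T2 ∪ T3 = {1, 2, 3, 4, 5, 6, 7, 8, 9}); total cost 2 + 8 + 2 = 12.
No covering selection has total cost below 12.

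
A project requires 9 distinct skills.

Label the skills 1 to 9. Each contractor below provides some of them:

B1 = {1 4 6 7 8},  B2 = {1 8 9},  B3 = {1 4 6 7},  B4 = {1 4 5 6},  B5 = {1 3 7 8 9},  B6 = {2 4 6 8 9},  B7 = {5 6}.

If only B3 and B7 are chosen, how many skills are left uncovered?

Union of B3, B7 = {1, 4, 5, 6, 7}.
Not covered: 2, 3, 8, 9 — 4 skills.

4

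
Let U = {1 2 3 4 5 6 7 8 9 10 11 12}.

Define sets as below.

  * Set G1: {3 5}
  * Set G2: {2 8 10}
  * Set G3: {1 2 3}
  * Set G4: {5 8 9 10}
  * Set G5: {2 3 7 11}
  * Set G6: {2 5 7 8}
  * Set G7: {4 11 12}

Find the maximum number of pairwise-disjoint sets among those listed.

3

G1, G2, G7 are pairwise disjoint (G1={3,5}; G2={2,8,10}; G7={4,11,12}).
Every remaining set overlaps one of these, and no 4 of the listed sets are pairwise disjoint, so 3 is the maximum.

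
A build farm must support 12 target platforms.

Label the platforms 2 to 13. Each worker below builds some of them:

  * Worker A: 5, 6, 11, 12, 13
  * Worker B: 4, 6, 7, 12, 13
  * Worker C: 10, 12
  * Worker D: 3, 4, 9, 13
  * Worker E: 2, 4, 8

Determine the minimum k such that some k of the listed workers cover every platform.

5

Take {A, B, C, D, E}. Their union is {2, 3, 4, 5, 6, 7, 8, 9, 10, 11, 12, 13}, which is all 12 platforms.
Only B contains 7, so B is forced; the remaining 7 platforms need at least 4 more workers (each remaining worker adds at most 2) — so at least 5 workers are needed, and 5 is optimal.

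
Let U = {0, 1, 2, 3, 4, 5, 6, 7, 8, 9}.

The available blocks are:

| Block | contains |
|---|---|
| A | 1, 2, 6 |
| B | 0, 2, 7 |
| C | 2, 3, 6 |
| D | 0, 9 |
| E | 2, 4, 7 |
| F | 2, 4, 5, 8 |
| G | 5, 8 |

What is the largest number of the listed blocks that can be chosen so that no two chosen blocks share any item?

3

C, D, G are pairwise disjoint (C={2,3,6}; D={0,9}; G={5,8}).
Every remaining block overlaps one of these, and no 4 of the listed blocks are pairwise disjoint, so 3 is the maximum.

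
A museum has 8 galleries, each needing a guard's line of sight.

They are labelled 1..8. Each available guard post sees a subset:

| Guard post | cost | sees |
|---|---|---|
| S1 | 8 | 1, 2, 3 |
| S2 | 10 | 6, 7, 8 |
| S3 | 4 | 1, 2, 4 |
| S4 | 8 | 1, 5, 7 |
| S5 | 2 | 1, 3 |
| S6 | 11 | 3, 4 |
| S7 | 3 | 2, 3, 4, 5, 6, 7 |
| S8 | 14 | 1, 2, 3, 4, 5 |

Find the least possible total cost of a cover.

15

S2, S5, S7 together cover every gallery (S2 ∪ S5 ∪ S7 = {1, 2, 3, 4, 5, 6, 7, 8}); total cost 10 + 2 + 3 = 15.
No covering selection has total cost below 15.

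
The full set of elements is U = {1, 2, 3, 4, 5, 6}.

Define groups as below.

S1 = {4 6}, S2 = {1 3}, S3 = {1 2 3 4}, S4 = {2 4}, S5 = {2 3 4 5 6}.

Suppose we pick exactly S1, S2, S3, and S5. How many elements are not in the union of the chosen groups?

Union of S1, S2, S3, S5 = {1, 2, 3, 4, 5, 6} — that's every element, so 0 are uncovered.

0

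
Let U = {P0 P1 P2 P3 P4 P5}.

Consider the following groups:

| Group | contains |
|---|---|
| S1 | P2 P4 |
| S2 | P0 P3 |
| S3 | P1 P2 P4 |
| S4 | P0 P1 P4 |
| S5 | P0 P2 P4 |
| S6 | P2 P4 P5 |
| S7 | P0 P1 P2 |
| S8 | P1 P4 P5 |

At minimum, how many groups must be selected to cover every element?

S2, S7, and S8 cover everything between them: the union {P0, P1, P2, P3, P4, P5} is all of U.
Only S2 contains P3, so S2 is forced; the remaining 4 elements need at least 2 more groups (each remaining group adds at most 3) — so at least 3 groups are needed, and 3 is optimal.

3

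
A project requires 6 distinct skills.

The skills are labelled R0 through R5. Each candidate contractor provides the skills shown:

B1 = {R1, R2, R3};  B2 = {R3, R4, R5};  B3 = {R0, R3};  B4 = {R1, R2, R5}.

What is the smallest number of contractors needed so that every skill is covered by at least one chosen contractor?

B2 and B3 and B4 together: B2 ∪ B3 ∪ B4 = {R0, R1, R2, R3, R4, R5} — every skill is covered.
Only B3 contains R0, so B3 is forced; the remaining 4 skills need at least 2 more contractors (each remaining contractor adds at most 3) — so at least 3 contractors are needed, and 3 is optimal.

3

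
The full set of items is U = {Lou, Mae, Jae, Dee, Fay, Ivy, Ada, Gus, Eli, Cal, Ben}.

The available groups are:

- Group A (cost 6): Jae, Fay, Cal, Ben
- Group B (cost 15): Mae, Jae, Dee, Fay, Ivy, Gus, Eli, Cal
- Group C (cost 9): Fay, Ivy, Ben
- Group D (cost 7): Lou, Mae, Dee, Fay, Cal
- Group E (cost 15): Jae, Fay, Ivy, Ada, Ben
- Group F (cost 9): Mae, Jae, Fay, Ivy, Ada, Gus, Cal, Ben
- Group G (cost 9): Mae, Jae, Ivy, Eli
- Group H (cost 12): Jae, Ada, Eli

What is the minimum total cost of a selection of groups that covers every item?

D, F, G together cover every item (D ∪ F ∪ G = {Lou, Mae, Jae, Dee, Fay, Ivy, Ada, Gus, Eli, Cal, Ben}); total cost 7 + 9 + 9 = 25.
No covering selection has total cost below 25.

25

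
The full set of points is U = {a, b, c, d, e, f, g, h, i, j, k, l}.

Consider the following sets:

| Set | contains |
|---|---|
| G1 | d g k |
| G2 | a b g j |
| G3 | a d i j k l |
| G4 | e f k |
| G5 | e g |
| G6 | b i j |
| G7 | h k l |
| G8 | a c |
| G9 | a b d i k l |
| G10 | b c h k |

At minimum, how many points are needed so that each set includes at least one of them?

4

The 4 points {a, e, j, k} hit every set.
The sets G5, G6, G7, G8 are pairwise disjoint, so any hitting set needs a separate point for each — at least 4. Hence 4 is optimal.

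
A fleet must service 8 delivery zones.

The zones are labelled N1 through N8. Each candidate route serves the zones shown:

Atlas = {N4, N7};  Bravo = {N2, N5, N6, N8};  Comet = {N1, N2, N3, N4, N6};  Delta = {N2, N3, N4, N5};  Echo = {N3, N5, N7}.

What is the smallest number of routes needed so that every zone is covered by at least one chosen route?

Atlas and Bravo and Comet together: Atlas ∪ Bravo ∪ Comet = {N1, N2, N3, N4, N5, N6, N7, N8} — every zone is covered.
Only Comet contains N1, so Comet is forced; the remaining 3 zones need at least 2 more routes (each remaining route adds at most 2) — so at least 3 routes are needed, and 3 is optimal.

3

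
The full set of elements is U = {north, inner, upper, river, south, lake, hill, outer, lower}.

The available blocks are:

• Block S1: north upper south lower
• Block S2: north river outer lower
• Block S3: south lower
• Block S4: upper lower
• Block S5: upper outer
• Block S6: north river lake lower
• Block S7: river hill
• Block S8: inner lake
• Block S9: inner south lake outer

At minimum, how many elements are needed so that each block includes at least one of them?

4

H = {inner, upper, river, lower} meets every block (each contains at least one member of H), and |H| = 4.
The blocks S3, S5, S7, S8 are pairwise disjoint, so any hitting set needs a separate element for each — at least 4. Hence 4 is optimal.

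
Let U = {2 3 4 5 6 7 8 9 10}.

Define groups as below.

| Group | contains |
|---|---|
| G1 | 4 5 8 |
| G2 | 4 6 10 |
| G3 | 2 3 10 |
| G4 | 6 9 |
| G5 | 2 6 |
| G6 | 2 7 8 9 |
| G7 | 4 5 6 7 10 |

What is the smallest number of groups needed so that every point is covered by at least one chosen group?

3

G3, G6, and G7 cover everything between them: the union {2, 3, 4, 5, 6, 7, 8, 9, 10} is all of U.
Only G3 contains 3, so G3 is forced; the remaining 6 points need at least 2 more groups (each remaining group adds at most 4) — so at least 3 groups are needed, and 3 is optimal.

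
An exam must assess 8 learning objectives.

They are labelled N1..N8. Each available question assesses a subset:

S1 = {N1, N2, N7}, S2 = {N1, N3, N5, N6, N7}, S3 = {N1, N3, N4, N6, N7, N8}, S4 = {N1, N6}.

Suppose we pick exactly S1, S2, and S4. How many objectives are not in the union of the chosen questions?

Union of S1, S2, S4 = {N1, N2, N3, N5, N6, N7}.
Not covered: N4, N8 — 2 objectives.

2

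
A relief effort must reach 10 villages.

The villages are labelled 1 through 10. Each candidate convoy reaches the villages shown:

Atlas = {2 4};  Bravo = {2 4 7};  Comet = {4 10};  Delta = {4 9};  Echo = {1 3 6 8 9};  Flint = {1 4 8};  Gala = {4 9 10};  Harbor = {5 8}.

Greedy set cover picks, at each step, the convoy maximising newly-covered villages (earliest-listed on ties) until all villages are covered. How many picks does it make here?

Greedy: pick Echo (covers 5 new) → pick Bravo (covers 3 new) → pick Comet (covers 1 new) → pick Harbor (covers 1 new). Total picks: 4.

4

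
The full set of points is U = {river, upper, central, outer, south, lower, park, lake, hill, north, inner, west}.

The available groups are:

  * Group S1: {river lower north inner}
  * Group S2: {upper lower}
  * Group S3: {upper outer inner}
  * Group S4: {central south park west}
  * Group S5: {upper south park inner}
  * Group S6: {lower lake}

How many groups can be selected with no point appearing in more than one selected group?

S3, S4, S6 are pairwise disjoint (S3={upper,outer,inner}; S4={central,south,park,west}; S6={lower,lake}).
Every remaining group overlaps one of these, and no 4 of the listed groups are pairwise disjoint, so 3 is the maximum.

3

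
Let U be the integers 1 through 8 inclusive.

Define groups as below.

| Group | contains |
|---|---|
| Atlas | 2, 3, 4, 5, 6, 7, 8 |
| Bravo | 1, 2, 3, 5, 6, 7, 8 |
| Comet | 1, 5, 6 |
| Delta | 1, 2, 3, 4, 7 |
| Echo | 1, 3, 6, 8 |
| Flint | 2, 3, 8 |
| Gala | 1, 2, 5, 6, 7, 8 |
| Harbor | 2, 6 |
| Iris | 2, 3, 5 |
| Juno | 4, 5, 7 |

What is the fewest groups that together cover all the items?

2

Take {Atlas, Gala}. Their union is {1, 2, 3, 4, 5, 6, 7, 8}, which is all 8 items.
No single group has all 8 items (the largest, Atlas, has 7), so 2 is optimal.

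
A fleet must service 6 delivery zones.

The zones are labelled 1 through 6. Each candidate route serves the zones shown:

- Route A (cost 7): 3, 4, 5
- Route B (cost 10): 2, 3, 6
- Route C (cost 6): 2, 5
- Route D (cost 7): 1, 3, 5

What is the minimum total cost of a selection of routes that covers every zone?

24

A, B, D together cover every zone (A ∪ B ∪ D = {1, 2, 3, 4, 5, 6}); total cost 7 + 10 + 7 = 24.
No covering selection has total cost below 24.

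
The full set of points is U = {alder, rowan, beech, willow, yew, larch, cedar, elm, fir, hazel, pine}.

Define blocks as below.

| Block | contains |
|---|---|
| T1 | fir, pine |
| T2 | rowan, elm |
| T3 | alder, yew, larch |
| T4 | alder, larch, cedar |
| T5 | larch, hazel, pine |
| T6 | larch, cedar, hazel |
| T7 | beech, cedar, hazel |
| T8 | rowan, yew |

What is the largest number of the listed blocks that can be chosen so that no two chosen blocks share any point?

4

T1, T2, T3, T7 are pairwise disjoint (T1={fir,pine}; T2={rowan,elm}; T3={alder,yew,larch}; T7={beech,cedar,hazel}).
Every remaining block overlaps one of these, and no 5 of the listed blocks are pairwise disjoint, so 4 is the maximum.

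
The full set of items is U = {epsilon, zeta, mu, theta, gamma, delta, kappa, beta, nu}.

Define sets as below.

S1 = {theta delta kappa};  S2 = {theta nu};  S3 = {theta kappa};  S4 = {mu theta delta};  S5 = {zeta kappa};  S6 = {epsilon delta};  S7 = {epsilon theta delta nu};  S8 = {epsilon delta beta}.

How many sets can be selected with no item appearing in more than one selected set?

3

S2, S5, S6 are pairwise disjoint (S2={theta,nu}; S5={zeta,kappa}; S6={epsilon,delta}).
Every remaining set overlaps one of these, and no 4 of the listed sets are pairwise disjoint, so 3 is the maximum.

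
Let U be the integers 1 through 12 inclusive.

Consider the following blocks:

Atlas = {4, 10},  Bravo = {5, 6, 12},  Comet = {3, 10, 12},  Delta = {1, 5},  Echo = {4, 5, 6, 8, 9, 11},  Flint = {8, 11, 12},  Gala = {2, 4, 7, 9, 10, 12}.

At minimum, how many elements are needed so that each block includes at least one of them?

Take H = {1, 4, 12}. Each listed block contains at least one of these, so H is a hitting set of size 3.
The blocks Atlas, Delta, Flint are pairwise disjoint, so any hitting set needs a separate element for each — at least 3. Hence 3 is optimal.

3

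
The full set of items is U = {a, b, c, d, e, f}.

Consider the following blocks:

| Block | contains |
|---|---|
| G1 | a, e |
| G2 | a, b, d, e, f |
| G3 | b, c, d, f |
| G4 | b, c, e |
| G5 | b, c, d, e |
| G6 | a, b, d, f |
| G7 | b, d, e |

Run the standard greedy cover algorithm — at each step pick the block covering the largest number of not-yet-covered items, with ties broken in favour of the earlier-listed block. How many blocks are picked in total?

Greedy: pick G2 (covers 5 new) → pick G3 (covers 1 new). Total picks: 2.

2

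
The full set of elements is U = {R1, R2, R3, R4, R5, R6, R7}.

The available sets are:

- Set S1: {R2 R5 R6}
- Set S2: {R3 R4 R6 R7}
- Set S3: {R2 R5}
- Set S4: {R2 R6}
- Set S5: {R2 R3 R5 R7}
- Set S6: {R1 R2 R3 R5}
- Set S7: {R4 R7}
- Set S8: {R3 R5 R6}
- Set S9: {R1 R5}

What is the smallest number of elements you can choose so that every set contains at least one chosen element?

3

The 3 elements {R2, R4, R5} hit every set.
The sets S4, S7, S9 are pairwise disjoint, so any hitting set needs a separate element for each — at least 3. Hence 3 is optimal.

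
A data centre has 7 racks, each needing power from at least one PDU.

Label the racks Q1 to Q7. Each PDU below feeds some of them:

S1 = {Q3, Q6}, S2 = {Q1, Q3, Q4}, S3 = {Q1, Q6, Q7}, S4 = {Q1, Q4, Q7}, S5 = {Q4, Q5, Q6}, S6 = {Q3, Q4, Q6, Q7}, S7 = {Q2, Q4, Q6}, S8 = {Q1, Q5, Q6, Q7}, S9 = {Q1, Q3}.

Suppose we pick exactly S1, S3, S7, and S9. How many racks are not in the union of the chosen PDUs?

1

Union of S1, S3, S7, S9 = {Q1, Q2, Q3, Q4, Q6, Q7}.
Not covered: Q5 — 1 rack.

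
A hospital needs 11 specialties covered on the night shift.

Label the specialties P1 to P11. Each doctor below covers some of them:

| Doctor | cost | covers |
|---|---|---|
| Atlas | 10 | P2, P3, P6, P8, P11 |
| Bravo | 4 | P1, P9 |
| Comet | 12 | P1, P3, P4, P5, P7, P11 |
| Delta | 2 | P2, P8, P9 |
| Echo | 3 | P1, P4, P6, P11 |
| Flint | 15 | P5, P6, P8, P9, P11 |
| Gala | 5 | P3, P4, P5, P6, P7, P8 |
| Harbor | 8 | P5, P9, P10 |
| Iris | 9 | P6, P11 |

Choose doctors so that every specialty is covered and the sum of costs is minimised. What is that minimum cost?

Delta, Echo, Gala, Harbor together cover every specialty (Delta ∪ Echo ∪ Gala ∪ Harbor = {P1, P2, P3, P4, P5, P6, P7, P8, P9, P10, P11}); total cost 2 + 3 + 5 + 8 = 18.
No covering selection has total cost below 18.

18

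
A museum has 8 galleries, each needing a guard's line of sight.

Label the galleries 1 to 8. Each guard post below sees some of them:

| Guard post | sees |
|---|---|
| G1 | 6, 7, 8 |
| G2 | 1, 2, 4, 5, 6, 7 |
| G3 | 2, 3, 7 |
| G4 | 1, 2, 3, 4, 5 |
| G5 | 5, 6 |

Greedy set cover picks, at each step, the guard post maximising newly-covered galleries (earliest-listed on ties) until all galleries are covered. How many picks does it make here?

Greedy: pick G2 (covers 6 new) → pick G1 (covers 1 new) → pick G3 (covers 1 new). Total picks: 3.
(The true minimum cover uses only 2 guard posts, so greedy is not optimal here.)

3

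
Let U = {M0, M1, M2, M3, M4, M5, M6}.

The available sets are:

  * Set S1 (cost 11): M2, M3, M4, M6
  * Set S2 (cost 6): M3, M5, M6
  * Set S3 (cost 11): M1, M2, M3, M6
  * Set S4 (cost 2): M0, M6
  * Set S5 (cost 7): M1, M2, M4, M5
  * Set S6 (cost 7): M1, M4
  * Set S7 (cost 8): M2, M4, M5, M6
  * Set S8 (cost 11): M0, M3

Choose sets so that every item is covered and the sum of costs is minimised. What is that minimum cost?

S2, S4, S5 together cover every item (S2 ∪ S4 ∪ S5 = {M0, M1, M2, M3, M4, M5, M6}); total cost 6 + 2 + 7 = 15.
No covering selection has total cost below 15.

15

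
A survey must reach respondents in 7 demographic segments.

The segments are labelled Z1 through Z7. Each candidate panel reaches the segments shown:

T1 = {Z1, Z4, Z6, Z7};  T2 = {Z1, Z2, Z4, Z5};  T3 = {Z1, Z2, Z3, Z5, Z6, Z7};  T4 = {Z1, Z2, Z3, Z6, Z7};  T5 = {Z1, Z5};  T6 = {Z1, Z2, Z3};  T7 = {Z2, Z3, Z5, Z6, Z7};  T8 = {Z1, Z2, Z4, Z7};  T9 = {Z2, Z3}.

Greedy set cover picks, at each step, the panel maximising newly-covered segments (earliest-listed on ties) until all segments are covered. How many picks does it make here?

2

Greedy: pick T3 (covers 6 new) → pick T1 (covers 1 new). Total picks: 2.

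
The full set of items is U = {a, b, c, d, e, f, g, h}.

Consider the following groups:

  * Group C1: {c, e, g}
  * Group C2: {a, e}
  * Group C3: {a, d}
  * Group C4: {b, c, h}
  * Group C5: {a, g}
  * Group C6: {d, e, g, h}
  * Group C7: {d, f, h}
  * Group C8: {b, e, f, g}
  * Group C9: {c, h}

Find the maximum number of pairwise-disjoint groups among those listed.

3

C3, C8, C9 are pairwise disjoint (C3={a,d}; C8={b,e,f,g}; C9={c,h}).
Every remaining group overlaps one of these, and no 4 of the listed groups are pairwise disjoint, so 3 is the maximum.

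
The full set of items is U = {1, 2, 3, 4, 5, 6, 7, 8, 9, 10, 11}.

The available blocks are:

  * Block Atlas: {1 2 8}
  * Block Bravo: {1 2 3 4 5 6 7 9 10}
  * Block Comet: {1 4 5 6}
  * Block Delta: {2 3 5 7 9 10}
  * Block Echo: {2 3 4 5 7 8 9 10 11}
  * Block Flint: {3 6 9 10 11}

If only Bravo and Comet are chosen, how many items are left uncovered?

Union of Bravo, Comet = {1, 2, 3, 4, 5, 6, 7, 9, 10}.
Not covered: 8, 11 — 2 items.

2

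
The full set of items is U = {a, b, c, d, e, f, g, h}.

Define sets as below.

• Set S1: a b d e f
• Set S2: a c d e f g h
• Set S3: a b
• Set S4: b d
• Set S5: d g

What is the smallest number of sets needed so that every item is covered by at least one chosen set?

2

S1 and S2 cover everything between them: the union {a, b, c, d, e, f, g, h} is all of U.
No single set has all 8 items (the largest, S2, has 7), so 2 is optimal.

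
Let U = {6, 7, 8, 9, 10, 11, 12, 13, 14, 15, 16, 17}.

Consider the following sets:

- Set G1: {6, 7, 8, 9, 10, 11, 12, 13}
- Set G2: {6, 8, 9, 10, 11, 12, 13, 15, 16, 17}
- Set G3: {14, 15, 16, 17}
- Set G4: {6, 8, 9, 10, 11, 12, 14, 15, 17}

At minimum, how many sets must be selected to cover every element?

G1 and G3 together: G1 ∪ G3 = {6, 7, 8, 9, 10, 11, 12, 13, 14, 15, 16, 17} — every element is covered.
No single set has all 12 elements (the largest, G2, has 10), so 2 is optimal.

2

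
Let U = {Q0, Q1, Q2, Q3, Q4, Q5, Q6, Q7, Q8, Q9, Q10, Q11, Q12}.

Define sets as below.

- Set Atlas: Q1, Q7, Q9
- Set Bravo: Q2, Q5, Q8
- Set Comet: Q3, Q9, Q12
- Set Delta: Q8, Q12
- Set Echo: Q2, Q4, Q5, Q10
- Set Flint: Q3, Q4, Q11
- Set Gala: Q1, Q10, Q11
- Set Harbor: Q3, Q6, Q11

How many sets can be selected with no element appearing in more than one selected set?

Atlas, Delta, Echo, Harbor are pairwise disjoint (Atlas={Q1,Q7,Q9}; Delta={Q8,Q12}; Echo={Q2,Q4,Q5,Q10}; Harbor={Q3,Q6,Q11}).
Every remaining set overlaps one of these, and no 5 of the listed sets are pairwise disjoint, so 4 is the maximum.

4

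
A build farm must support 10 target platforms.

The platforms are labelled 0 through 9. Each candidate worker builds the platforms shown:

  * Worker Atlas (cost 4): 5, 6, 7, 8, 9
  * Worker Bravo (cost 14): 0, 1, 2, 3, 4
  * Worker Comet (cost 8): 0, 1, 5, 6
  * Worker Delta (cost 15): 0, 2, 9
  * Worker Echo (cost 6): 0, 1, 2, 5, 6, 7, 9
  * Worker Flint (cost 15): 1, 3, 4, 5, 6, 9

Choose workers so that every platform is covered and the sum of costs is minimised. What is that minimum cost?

18

Atlas, Bravo together cover every platform (Atlas ∪ Bravo = {0, 1, 2, 3, 4, 5, 6, 7, 8, 9}); total cost 4 + 14 = 18.
The greedy pick Atlas, Echo, Bravo costs 24; no covering selection beats 18.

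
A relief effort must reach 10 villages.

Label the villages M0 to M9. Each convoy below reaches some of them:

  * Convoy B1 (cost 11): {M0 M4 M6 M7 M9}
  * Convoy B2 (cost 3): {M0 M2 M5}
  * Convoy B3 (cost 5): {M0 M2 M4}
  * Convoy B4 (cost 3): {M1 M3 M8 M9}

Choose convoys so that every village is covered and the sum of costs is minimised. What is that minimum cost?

17

B1, B2, B4 together cover every village (B1 ∪ B2 ∪ B4 = {M0, M1, M2, M3, M4, M5, M6, M7, M8, M9}); total cost 11 + 3 + 3 = 17.
No covering selection has total cost below 17.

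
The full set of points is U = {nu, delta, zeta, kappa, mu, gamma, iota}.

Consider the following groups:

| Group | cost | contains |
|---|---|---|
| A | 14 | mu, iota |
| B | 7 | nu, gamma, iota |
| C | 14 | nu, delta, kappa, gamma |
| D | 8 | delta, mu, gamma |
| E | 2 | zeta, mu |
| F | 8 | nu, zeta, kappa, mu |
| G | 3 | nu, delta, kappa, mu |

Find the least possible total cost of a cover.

B, E, G together cover every point (B ∪ E ∪ G = {nu, delta, zeta, kappa, mu, gamma, iota}); total cost 7 + 2 + 3 = 12.
No covering selection has total cost below 12.

12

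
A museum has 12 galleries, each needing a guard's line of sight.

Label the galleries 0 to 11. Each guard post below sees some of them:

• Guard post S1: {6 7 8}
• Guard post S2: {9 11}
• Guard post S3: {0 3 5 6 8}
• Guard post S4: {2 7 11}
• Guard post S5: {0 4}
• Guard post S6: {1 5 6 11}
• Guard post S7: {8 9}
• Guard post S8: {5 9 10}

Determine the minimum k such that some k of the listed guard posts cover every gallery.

S3 and S4 and S5 and S6 and S8 together: S3 ∪ S4 ∪ S5 ∪ S6 ∪ S8 = {0, 1, 2, 3, 4, 5, 6, 7, 8, 9, 10, 11} — every gallery is covered.
No 4 of the 8 guard posts cover everything (all 70 combinations miss at least one gallery), so 5 is optimal.

5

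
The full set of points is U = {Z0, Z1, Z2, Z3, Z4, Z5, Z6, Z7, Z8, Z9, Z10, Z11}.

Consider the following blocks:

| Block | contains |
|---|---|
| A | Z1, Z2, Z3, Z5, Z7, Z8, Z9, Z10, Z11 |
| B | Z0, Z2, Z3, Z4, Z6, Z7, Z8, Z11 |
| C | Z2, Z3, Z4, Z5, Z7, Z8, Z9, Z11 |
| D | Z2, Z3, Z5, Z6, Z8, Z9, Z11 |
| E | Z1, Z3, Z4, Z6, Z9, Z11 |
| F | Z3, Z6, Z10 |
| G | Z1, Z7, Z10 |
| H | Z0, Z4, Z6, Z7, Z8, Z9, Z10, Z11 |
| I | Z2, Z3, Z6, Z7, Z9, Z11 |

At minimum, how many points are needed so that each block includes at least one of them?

T = {Z6, Z7} meets every block (each contains at least one member of T), and |T| = 2.
The blocks D, G are pairwise disjoint, so any hitting set needs a separate point for each — at least 2. Hence 2 is optimal.

2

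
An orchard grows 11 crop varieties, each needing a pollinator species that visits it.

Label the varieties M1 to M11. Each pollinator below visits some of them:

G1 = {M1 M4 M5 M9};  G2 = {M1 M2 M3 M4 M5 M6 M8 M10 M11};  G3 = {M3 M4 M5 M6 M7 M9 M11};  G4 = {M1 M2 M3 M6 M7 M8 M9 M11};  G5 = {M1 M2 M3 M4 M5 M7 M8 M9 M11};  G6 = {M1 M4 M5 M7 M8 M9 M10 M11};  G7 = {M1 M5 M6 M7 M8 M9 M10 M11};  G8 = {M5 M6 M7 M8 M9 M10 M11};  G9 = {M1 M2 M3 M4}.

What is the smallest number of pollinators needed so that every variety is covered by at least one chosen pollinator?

2

Take {G5, G7}. Their union is {M1, M2, M3, M4, M5, M6, M7, M8, M9, M10, M11}, which is all 11 varieties.
No single pollinator has all 11 varieties (the largest, G2, has 9), so 2 is optimal.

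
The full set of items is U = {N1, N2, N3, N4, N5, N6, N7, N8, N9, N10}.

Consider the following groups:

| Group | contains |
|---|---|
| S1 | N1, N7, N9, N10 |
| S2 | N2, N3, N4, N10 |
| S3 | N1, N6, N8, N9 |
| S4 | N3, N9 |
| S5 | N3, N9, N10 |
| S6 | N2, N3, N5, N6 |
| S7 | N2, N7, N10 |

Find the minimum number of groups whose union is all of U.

4

Take {S1, S2, S3, S6}. Their union is {N1, N2, N3, N4, N5, N6, N7, N8, N9, N10}, which is all 10 items.
No 3 of the 7 groups cover everything (all 35 combinations miss at least one item), so 4 is optimal.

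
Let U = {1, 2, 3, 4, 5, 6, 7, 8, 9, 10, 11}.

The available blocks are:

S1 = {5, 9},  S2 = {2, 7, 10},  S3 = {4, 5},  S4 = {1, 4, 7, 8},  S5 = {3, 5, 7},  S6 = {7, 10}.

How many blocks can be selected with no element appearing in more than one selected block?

2

S3, S6 are pairwise disjoint (S3={4,5}; S6={7,10}).
Every remaining block overlaps one of these, and no 3 of the listed blocks are pairwise disjoint, so 2 is the maximum.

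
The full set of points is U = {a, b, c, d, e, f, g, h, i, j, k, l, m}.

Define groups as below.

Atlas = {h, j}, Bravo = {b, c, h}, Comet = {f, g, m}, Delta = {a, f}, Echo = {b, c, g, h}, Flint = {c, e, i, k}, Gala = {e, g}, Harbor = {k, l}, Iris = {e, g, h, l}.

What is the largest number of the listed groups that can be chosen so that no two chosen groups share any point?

4

Atlas, Delta, Gala, Harbor are pairwise disjoint (Atlas={h,j}; Delta={a,f}; Gala={e,g}; Harbor={k,l}).
Every remaining group overlaps one of these, and no 5 of the listed groups are pairwise disjoint, so 4 is the maximum.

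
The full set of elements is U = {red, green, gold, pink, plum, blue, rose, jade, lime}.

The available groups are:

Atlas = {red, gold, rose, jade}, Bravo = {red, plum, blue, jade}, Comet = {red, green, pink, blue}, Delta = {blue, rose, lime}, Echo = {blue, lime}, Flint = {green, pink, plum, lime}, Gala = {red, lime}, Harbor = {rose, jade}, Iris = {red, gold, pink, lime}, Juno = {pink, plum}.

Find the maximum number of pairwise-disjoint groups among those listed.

Gala, Harbor, Juno are pairwise disjoint (Gala={red,lime}; Harbor={rose,jade}; Juno={pink,plum}).
Every remaining group overlaps one of these, and no 4 of the listed groups are pairwise disjoint, so 3 is the maximum.

3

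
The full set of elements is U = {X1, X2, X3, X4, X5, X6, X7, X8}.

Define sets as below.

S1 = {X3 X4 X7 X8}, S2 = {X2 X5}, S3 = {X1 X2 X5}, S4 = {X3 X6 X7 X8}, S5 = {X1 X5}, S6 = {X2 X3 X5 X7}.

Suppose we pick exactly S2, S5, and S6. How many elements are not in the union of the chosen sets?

3

Union of S2, S5, S6 = {X1, X2, X3, X5, X7}.
Not covered: X4, X6, X8 — 3 elements.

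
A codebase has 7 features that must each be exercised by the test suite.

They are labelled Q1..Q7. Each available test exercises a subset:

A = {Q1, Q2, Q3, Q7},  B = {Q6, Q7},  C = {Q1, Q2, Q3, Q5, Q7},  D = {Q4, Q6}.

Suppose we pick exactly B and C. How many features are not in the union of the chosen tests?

Union of B, C = {Q1, Q2, Q3, Q5, Q6, Q7}.
Not covered: Q4 — 1 feature.

1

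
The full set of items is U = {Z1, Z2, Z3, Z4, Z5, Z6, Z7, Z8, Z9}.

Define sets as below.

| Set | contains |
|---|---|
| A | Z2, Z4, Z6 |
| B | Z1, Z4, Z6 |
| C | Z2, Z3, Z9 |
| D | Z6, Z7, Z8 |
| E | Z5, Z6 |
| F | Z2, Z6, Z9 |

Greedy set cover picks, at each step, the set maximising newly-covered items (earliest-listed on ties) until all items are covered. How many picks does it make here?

5

Greedy: pick A (covers 3 new) → pick C (covers 2 new) → pick D (covers 2 new) → pick B (covers 1 new) → pick E (covers 1 new). Total picks: 5.
(The true minimum cover uses only 4 sets, so greedy is not optimal here.)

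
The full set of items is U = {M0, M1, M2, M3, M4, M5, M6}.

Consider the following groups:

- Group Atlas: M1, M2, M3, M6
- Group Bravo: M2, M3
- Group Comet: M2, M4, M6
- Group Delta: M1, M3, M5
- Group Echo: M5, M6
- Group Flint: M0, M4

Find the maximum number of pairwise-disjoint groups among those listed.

3

Bravo, Echo, Flint are pairwise disjoint (Bravo={M2,M3}; Echo={M5,M6}; Flint={M0,M4}).
Every remaining group overlaps one of these, and no 4 of the listed groups are pairwise disjoint, so 3 is the maximum.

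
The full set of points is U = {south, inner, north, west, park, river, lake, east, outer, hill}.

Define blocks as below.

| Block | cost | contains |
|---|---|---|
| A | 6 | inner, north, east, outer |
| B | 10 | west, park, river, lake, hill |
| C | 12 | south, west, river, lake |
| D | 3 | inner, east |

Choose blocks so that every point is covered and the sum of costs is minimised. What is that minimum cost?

A, B, C together cover every point (A ∪ B ∪ C = {south, inner, north, west, park, river, lake, east, outer, hill}); total cost 6 + 10 + 12 = 28.
No covering selection has total cost below 28.

28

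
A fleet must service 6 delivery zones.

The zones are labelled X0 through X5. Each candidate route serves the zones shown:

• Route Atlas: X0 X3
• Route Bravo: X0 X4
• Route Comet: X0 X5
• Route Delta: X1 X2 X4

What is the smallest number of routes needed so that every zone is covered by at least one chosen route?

Atlas and Comet and Delta together: Atlas ∪ Comet ∪ Delta = {X0, X1, X2, X3, X4, X5} — every zone is covered.
Only Delta contains X1, so Delta is forced; the remaining 3 zones need at least 2 more routes (each remaining route adds at most 2) — so at least 3 routes are needed, and 3 is optimal.

3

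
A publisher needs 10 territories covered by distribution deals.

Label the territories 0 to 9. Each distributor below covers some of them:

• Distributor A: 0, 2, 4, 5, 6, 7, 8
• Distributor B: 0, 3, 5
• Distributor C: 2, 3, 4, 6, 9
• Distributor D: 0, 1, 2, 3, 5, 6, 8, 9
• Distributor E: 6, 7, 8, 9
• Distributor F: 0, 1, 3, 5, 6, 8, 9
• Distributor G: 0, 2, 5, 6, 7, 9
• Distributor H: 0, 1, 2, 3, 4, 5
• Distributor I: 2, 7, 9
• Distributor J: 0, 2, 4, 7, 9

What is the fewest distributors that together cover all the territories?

2

A and F together: A ∪ F = {0, 1, 2, 3, 4, 5, 6, 7, 8, 9} — every territory is covered.
No single distributor has all 10 territories (the largest, D, has 8), so 2 is optimal.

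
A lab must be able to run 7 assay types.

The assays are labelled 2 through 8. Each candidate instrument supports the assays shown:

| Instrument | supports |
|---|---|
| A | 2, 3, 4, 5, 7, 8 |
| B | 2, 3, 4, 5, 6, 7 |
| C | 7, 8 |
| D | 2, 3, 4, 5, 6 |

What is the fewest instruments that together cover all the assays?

C and D together: C ∪ D = {2, 3, 4, 5, 6, 7, 8} — every assay is covered.
No single instrument has all 7 assays (the largest, A, has 6), so 2 is optimal.

2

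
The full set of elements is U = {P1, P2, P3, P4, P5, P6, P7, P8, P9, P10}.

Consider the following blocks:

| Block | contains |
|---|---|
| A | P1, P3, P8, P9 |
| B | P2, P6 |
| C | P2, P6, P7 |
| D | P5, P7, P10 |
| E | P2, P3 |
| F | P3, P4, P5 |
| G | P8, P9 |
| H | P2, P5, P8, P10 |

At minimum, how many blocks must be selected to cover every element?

4

A and C and D and F together: A ∪ C ∪ D ∪ F = {P1, P2, P3, P4, P5, P6, P7, P8, P9, P10} — every element is covered.
Only F contains P4, so F is forced; the remaining 7 elements need at least 3 more blocks (each remaining block adds at most 3) — so at least 4 blocks are needed, and 4 is optimal.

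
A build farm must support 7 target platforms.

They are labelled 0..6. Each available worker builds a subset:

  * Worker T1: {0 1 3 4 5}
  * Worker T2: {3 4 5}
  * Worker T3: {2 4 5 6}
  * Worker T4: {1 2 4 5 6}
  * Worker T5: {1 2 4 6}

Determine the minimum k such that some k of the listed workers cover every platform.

2

Take {T1, T3}. Their union is {0, 1, 2, 3, 4, 5, 6}, which is all 7 platforms.
No single worker has all 7 platforms (the largest, T1, has 5), so 2 is optimal.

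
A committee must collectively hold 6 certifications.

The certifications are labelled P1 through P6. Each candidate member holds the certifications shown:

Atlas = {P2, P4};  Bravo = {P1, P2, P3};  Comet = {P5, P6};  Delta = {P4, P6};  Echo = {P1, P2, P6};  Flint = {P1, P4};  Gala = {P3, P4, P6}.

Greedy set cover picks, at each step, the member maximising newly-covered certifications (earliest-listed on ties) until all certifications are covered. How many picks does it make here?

Greedy: pick Bravo (covers 3 new) → pick Comet (covers 2 new) → pick Atlas (covers 1 new). Total picks: 3.

3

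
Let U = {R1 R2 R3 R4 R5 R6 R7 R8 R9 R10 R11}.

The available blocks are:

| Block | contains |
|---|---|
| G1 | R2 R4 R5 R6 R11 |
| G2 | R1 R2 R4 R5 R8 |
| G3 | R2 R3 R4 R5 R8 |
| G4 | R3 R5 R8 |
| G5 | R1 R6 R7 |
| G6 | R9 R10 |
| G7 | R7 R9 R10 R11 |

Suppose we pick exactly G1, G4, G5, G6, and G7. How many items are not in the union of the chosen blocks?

Union of G1, G4, G5, G6, G7 = {R1, R2, R3, R4, R5, R6, R7, R8, R9, R10, R11} — that's every item, so 0 are uncovered.

0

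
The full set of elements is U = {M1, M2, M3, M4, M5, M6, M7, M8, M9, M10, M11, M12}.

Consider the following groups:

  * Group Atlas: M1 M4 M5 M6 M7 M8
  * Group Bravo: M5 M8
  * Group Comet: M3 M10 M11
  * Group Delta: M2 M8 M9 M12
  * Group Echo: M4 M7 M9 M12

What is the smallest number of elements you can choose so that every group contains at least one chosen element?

3

H = {M3, M8, M12} meets every group (each contains at least one member of H), and |H| = 3.
The groups Bravo, Comet, Echo are pairwise disjoint, so any hitting set needs a separate element for each — at least 3. Hence 3 is optimal.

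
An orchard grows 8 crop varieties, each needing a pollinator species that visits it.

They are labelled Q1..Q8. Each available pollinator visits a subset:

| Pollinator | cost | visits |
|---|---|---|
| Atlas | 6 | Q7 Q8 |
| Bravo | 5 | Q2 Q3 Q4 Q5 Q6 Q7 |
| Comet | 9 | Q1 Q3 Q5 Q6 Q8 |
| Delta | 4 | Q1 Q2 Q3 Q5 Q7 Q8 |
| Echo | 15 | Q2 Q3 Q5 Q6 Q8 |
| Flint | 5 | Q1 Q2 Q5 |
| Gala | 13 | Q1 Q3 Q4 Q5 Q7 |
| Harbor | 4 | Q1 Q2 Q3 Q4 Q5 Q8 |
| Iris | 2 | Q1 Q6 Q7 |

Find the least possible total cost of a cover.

Harbor, Iris together cover every variety (Harbor ∪ Iris = {Q1, Q2, Q3, Q4, Q5, Q6, Q7, Q8}); total cost 4 + 2 = 6.
The greedy pick Delta, Iris, Harbor costs 10; no covering selection beats 6.

6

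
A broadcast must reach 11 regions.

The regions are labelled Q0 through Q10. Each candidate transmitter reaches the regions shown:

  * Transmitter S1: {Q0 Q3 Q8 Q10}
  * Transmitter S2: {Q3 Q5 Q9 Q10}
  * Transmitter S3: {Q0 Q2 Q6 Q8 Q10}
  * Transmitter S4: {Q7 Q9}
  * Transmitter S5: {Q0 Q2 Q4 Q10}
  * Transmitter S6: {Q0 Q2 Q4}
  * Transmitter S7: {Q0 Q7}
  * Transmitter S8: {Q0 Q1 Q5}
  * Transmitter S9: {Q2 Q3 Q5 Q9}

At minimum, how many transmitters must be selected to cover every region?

Take {S3, S6, S7, S8, S9}. Their union is {Q0, Q1, Q2, Q3, Q4, Q5, Q6, Q7, Q8, Q9, Q10}, which is all 11 regions.
No 4 of the 9 transmitters cover everything (all 126 combinations miss at least one region), so 5 is optimal.

5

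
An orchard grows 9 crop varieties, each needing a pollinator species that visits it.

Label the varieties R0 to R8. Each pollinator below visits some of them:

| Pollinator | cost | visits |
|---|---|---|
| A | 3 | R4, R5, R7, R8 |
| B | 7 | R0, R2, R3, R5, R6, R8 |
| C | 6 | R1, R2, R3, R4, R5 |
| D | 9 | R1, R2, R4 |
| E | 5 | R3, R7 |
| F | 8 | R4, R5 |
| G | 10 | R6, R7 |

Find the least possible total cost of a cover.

A, B, C together cover every variety (A ∪ B ∪ C = {R0, R1, R2, R3, R4, R5, R6, R7, R8}); total cost 3 + 7 + 6 = 16.
No covering selection has total cost below 16.

16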